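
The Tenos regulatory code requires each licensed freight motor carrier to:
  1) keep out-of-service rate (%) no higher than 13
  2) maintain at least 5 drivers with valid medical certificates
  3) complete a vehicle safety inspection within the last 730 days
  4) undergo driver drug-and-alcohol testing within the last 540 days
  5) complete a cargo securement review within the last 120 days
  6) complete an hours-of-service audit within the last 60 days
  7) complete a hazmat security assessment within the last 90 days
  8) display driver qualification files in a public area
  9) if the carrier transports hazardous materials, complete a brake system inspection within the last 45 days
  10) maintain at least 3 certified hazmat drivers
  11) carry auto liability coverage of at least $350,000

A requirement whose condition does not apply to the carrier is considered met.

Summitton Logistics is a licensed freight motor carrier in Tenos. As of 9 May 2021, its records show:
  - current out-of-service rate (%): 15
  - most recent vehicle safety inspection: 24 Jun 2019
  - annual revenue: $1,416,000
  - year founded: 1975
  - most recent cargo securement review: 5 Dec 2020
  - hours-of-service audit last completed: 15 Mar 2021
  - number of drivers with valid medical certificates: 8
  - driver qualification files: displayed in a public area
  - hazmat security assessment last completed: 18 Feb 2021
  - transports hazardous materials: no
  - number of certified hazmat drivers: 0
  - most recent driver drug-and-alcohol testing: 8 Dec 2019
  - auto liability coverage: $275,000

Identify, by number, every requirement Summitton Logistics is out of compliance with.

1, 5, 10, 11

1. out-of-service rate (%) 15 > 13 → not met
2. drivers with valid medical certificates 8 ≥ 5 → met
3. vehicle safety inspection 685 days ago vs limit 730 → met
4. driver drug-and-alcohol testing 518 days ago vs limit 540 → met
5. cargo securement review 155 days ago vs limit 120 → not met
6. hours-of-service audit 55 days ago vs limit 60 → met
7. hazmat security assessment 80 days ago vs limit 90 → met
8. driver qualification files present → met
9. condition 'transports hazardous materials' does not hold → requirement n/a → met
10. certified hazmat drivers 0 < 3 → not met
11. auto liability coverage $275,000 < $350,000 → not met
Not met: 1, 5, 10, 11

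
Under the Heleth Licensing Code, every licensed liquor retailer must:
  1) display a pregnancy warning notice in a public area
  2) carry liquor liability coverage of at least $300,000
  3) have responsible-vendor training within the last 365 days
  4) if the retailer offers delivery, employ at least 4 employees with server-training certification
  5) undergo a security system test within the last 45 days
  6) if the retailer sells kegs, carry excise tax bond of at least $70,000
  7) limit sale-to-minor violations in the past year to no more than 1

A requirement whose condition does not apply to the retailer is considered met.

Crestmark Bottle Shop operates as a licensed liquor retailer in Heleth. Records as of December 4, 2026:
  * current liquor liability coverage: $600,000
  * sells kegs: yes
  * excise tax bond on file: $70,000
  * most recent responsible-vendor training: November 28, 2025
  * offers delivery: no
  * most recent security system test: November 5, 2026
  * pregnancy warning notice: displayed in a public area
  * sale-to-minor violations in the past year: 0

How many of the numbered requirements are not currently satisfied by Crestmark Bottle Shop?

1. pregnancy warning notice present → met
2. liquor liability coverage $600,000 ≥ $300,000 → met
3. responsible-vendor training 371 days ago vs limit 365 → not met
4. condition 'offers delivery' does not hold → requirement n/a → met
5. security system test 29 days ago vs limit 45 → met
6. condition 'sells kegs' holds; excise tax bond $70,000 ≥ $70,000 → met
7. sale-to-minor violations in the past year 0 ≤ 1 → met
Not met: 1 of 7

1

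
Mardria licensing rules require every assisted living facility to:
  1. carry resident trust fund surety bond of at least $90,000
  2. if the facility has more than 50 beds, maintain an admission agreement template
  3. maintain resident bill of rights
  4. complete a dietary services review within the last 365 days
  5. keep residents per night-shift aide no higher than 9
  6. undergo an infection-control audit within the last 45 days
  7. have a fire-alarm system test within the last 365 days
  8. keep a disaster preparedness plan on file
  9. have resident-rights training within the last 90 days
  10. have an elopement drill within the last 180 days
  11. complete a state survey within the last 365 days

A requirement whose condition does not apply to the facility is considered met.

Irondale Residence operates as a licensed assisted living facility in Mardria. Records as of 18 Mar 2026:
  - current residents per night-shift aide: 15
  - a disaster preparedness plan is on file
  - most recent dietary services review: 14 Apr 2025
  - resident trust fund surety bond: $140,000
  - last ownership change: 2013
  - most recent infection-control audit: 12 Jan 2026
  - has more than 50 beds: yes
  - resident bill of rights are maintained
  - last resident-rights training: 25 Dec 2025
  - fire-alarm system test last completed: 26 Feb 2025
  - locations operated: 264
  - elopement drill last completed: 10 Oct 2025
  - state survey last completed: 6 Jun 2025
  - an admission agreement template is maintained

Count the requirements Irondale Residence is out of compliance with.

1. resident trust fund surety bond $140,000 ≥ $90,000 → met
2. condition 'has more than 50 beds' holds; admission agreement template present → met
3. resident bill of rights present → met
4. dietary services review 338 days ago vs limit 365 → met
5. residents per night-shift aide 15 > 9 → not met
6. infection-control audit 65 days ago vs limit 45 → not met
7. fire-alarm system test 385 days ago vs limit 365 → not met
8. disaster preparedness plan present → met
9. resident-rights training 83 days ago vs limit 90 → met
10. elopement drill 159 days ago vs limit 180 → met
11. state survey 285 days ago vs limit 365 → met
Not met: 3 of 11

3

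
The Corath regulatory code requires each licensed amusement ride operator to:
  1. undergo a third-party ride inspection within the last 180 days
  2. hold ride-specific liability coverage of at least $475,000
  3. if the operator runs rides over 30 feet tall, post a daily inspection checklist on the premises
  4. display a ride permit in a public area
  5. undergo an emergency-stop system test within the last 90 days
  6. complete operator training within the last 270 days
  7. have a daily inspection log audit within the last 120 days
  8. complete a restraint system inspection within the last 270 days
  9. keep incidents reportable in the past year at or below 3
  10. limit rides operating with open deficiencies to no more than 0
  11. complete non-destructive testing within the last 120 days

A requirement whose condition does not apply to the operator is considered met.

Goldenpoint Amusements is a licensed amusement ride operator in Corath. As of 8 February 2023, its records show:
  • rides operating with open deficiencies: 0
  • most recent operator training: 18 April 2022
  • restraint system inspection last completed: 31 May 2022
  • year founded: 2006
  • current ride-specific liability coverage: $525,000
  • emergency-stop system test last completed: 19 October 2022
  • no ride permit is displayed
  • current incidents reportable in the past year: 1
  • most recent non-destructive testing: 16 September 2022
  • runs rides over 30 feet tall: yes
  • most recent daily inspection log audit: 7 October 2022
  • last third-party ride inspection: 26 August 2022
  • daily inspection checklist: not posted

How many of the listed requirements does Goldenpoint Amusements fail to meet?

6

1. third-party ride inspection 166 days ago vs limit 180 → met
2. ride-specific liability coverage $525,000 ≥ $475,000 → met
3. condition 'runs rides over 30 feet tall' holds; daily inspection checklist absent → not met
4. ride permit absent → not met
5. emergency-stop system test 112 days ago vs limit 90 → not met
6. operator training 296 days ago vs limit 270 → not met
7. daily inspection log audit 124 days ago vs limit 120 → not met
8. restraint system inspection 253 days ago vs limit 270 → met
9. incidents reportable in the past year 1 ≤ 3 → met
10. rides operating with open deficiencies 0 ≤ 0 → met
11. non-destructive testing 145 days ago vs limit 120 → not met
Not met: 6 of 11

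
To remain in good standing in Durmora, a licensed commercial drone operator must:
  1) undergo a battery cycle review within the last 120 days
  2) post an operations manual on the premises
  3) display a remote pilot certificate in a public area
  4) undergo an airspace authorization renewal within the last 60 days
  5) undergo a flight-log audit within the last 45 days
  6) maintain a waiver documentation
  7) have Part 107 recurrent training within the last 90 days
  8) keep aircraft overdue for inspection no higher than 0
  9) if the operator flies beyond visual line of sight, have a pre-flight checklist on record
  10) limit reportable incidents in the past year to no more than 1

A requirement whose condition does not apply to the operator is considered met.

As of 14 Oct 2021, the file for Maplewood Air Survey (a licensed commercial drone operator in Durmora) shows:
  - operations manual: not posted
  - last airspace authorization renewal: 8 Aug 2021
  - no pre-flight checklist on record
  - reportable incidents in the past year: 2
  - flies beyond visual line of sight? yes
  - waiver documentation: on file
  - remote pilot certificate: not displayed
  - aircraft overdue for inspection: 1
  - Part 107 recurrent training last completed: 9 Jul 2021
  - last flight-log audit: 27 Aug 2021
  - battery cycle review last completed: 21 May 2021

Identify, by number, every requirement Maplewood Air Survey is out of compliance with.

1, 2, 3, 4, 5, 7, 8, 9, 10

1. battery cycle review 146 days ago vs limit 120 → not met
2. operations manual absent → not met
3. remote pilot certificate absent → not met
4. airspace authorization renewal 67 days ago vs limit 60 → not met
5. flight-log audit 48 days ago vs limit 45 → not met
6. waiver documentation present → met
7. Part 107 recurrent training 97 days ago vs limit 90 → not met
8. aircraft overdue for inspection 1 > 0 → not met
9. condition 'flies beyond visual line of sight' holds; pre-flight checklist absent → not met
10. reportable incidents in the past year 2 > 1 → not met
Not met: 1, 2, 3, 4, 5, 7, 8, 9, 10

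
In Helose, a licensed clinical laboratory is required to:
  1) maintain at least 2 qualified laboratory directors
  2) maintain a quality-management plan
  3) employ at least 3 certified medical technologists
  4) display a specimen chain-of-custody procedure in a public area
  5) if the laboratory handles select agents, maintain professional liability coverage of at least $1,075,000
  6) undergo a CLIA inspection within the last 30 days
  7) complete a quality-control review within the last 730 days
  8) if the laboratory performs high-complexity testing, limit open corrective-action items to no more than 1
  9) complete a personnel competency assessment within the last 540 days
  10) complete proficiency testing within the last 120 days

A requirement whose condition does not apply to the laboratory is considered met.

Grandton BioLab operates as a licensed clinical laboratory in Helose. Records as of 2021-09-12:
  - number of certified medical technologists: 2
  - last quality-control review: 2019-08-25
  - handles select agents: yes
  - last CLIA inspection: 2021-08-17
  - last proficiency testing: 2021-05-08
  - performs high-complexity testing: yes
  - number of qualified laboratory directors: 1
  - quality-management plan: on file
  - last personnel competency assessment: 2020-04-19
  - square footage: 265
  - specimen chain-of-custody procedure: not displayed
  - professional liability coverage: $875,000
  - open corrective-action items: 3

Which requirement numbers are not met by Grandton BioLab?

1. qualified laboratory directors 1 < 2 → not met
2. quality-management plan present → met
3. certified medical technologists 2 < 3 → not met
4. specimen chain-of-custody procedure absent → not met
5. condition 'handles select agents' holds; professional liability coverage $875,000 < $1,075,000 → not met
6. CLIA inspection 26 days ago vs limit 30 → met
7. quality-control review 749 days ago vs limit 730 → not met
8. condition 'performs high-complexity testing' holds; open corrective-action items 3 > 1 → not met
9. personnel competency assessment 511 days ago vs limit 540 → met
10. proficiency testing 127 days ago vs limit 120 → not met
Not met: 1, 3, 4, 5, 7, 8, 10

1, 3, 4, 5, 7, 8, 10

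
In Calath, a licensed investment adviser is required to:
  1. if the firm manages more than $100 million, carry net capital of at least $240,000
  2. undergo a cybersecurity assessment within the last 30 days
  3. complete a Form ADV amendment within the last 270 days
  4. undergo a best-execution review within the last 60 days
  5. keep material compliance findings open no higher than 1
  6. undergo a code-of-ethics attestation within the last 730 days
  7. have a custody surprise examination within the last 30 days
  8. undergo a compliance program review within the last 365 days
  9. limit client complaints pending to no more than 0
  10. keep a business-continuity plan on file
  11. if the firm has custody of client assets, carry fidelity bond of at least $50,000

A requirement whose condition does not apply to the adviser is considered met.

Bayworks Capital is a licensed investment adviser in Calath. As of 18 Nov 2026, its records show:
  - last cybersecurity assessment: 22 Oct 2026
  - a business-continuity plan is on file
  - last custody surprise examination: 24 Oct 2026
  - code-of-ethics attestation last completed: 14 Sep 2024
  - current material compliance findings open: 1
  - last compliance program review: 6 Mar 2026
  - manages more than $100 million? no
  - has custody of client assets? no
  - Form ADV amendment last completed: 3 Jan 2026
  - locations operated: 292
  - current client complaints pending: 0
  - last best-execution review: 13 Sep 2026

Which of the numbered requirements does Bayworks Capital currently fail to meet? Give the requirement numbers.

3, 4, 6

1. condition 'manages more than $100 million' does not hold → requirement n/a → met
2. cybersecurity assessment 27 days ago vs limit 30 → met
3. Form ADV amendment 319 days ago vs limit 270 → not met
4. best-execution review 66 days ago vs limit 60 → not met
5. material compliance findings open 1 ≤ 1 → met
6. code-of-ethics attestation 795 days ago vs limit 730 → not met
7. custody surprise examination 25 days ago vs limit 30 → met
8. compliance program review 257 days ago vs limit 365 → met
9. client complaints pending 0 ≤ 0 → met
10. business-continuity plan present → met
11. condition 'has custody of client assets' does not hold → requirement n/a → met
Not met: 3, 4, 6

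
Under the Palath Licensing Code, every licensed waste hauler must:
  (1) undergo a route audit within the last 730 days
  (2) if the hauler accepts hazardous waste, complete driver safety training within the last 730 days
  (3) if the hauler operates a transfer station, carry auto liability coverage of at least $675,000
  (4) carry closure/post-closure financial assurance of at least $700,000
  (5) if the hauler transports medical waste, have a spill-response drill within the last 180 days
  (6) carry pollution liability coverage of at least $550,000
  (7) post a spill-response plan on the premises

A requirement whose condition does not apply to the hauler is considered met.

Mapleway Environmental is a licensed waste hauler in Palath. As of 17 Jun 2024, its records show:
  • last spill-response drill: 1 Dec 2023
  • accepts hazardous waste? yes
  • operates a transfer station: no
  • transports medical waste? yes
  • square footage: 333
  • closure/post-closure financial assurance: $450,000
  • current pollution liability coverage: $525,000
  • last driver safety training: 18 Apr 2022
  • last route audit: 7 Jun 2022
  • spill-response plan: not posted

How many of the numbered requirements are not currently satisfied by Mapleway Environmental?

1. route audit 741 days ago vs limit 730 → not met
2. condition 'accepts hazardous waste' holds; driver safety training 791 days ago vs limit 730 → not met
3. condition 'operates a transfer station' does not hold → requirement n/a → met
4. closure/post-closure financial assurance $450,000 < $700,000 → not met
5. condition 'transports medical waste' holds; spill-response drill 199 days ago vs limit 180 → not met
6. pollution liability coverage $525,000 < $550,000 → not met
7. spill-response plan absent → not met
Not met: 6 of 7

6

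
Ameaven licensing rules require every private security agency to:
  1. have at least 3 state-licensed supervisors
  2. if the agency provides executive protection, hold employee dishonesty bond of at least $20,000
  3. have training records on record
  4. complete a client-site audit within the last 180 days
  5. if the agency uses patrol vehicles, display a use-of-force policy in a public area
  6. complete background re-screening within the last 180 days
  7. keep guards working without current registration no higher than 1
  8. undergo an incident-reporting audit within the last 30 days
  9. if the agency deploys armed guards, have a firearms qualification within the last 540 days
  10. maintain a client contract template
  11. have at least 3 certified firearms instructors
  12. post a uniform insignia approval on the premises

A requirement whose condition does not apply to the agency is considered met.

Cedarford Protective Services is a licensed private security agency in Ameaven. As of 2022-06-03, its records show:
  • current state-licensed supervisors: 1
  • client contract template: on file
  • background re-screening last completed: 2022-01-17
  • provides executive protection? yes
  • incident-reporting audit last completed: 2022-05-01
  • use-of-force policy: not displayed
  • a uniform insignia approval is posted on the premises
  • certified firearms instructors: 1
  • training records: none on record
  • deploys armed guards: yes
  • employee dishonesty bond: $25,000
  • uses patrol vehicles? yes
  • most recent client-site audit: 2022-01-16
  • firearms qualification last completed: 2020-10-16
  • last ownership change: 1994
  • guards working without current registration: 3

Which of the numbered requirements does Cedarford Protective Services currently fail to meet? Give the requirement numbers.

1, 3, 5, 7, 8, 9, 11

1. state-licensed supervisors 1 < 3 → not met
2. condition 'provides executive protection' holds; employee dishonesty bond $25,000 ≥ $20,000 → met
3. training records absent → not met
4. client-site audit 138 days ago vs limit 180 → met
5. condition 'uses patrol vehicles' holds; use-of-force policy absent → not met
6. background re-screening 137 days ago vs limit 180 → met
7. guards working without current registration 3 > 1 → not met
8. incident-reporting audit 33 days ago vs limit 30 → not met
9. condition 'deploys armed guards' holds; firearms qualification 595 days ago vs limit 540 → not met
10. client contract template present → met
11. certified firearms instructors 1 < 3 → not met
12. uniform insignia approval present → met
Not met: 1, 3, 5, 7, 8, 9, 11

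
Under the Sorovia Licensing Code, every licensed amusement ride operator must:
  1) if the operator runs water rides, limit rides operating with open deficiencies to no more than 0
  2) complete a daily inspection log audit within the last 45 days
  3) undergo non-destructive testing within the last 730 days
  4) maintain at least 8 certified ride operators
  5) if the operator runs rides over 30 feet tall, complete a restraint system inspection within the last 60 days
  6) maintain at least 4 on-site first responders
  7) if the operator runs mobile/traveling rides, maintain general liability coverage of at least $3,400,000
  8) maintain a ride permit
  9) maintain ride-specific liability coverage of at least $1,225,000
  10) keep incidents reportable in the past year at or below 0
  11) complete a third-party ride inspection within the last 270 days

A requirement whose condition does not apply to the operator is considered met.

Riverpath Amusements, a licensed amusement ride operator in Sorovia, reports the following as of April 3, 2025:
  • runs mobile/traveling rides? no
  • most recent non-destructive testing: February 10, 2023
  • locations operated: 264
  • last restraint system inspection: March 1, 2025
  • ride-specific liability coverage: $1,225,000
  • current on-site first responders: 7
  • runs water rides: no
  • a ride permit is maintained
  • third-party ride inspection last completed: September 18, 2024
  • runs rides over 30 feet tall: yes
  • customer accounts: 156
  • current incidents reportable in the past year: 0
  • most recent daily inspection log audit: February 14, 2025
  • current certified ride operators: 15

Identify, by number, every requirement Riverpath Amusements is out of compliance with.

2, 3

1. condition 'runs water rides' does not hold → requirement n/a → met
2. daily inspection log audit 48 days ago vs limit 45 → not met
3. non-destructive testing 783 days ago vs limit 730 → not met
4. certified ride operators 15 ≥ 8 → met
5. condition 'runs rides over 30 feet tall' holds; restraint system inspection 33 days ago vs limit 60 → met
6. on-site first responders 7 ≥ 4 → met
7. condition 'runs mobile/traveling rides' does not hold → requirement n/a → met
8. ride permit present → met
9. ride-specific liability coverage $1,225,000 ≥ $1,225,000 → met
10. incidents reportable in the past year 0 ≤ 0 → met
11. third-party ride inspection 197 days ago vs limit 270 → met
Not met: 2, 3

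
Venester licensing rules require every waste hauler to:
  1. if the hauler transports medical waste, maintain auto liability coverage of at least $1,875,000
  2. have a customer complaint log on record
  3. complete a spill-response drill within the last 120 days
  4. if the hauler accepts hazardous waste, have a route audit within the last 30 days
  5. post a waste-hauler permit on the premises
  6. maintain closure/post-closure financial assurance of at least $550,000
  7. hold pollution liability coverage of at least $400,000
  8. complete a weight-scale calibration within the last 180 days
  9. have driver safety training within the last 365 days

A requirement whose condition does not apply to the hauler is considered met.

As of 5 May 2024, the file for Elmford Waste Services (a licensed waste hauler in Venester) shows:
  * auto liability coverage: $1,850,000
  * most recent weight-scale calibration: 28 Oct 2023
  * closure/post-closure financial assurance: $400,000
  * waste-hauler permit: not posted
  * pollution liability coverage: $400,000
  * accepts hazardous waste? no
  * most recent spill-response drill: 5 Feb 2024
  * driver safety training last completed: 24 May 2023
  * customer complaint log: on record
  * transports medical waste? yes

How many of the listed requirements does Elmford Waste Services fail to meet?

4

1. condition 'transports medical waste' holds; auto liability coverage $1,850,000 < $1,875,000 → not met
2. customer complaint log present → met
3. spill-response drill 90 days ago vs limit 120 → met
4. condition 'accepts hazardous waste' does not hold → requirement n/a → met
5. waste-hauler permit absent → not met
6. closure/post-closure financial assurance $400,000 < $550,000 → not met
7. pollution liability coverage $400,000 ≥ $400,000 → met
8. weight-scale calibration 190 days ago vs limit 180 → not met
9. driver safety training 347 days ago vs limit 365 → met
Not met: 4 of 9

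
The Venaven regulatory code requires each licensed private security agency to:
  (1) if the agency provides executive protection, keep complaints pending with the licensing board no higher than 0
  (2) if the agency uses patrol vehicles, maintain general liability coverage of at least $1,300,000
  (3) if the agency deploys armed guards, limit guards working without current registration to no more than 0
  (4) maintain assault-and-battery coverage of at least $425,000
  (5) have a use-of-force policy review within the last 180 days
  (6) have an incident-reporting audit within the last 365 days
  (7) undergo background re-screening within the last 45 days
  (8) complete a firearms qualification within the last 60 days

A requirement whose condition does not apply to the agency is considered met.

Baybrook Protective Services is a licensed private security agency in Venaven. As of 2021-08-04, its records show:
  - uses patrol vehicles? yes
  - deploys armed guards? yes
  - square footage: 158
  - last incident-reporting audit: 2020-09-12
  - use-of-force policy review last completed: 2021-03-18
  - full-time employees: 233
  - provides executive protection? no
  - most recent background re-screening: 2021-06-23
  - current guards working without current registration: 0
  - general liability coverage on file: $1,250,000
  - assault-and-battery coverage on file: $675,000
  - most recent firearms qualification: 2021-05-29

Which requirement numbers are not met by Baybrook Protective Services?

2, 8

1. condition 'provides executive protection' does not hold → requirement n/a → met
2. condition 'uses patrol vehicles' holds; general liability coverage $1,250,000 < $1,300,000 → not met
3. condition 'deploys armed guards' holds; guards working without current registration 0 ≤ 0 → met
4. assault-and-battery coverage $675,000 ≥ $425,000 → met
5. use-of-force policy review 139 days ago vs limit 180 → met
6. incident-reporting audit 326 days ago vs limit 365 → met
7. background re-screening 42 days ago vs limit 45 → met
8. firearms qualification 67 days ago vs limit 60 → not met
Not met: 2, 8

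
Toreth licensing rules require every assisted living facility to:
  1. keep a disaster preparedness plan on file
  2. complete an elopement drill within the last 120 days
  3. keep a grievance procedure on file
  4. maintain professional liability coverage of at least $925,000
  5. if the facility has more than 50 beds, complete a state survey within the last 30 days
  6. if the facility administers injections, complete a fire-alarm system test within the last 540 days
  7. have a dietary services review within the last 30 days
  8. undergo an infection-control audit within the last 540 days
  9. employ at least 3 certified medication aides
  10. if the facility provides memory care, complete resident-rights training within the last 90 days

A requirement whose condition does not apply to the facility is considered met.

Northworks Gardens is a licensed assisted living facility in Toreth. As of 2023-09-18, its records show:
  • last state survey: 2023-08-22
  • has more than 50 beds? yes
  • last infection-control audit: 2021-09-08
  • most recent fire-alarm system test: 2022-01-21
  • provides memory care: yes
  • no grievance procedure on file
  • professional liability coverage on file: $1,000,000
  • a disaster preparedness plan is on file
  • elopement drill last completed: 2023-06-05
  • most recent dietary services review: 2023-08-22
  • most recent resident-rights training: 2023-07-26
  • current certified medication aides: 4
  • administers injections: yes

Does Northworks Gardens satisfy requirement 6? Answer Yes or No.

No

6. condition 'administers injections' holds; fire-alarm system test 605 days ago vs limit 540 → not met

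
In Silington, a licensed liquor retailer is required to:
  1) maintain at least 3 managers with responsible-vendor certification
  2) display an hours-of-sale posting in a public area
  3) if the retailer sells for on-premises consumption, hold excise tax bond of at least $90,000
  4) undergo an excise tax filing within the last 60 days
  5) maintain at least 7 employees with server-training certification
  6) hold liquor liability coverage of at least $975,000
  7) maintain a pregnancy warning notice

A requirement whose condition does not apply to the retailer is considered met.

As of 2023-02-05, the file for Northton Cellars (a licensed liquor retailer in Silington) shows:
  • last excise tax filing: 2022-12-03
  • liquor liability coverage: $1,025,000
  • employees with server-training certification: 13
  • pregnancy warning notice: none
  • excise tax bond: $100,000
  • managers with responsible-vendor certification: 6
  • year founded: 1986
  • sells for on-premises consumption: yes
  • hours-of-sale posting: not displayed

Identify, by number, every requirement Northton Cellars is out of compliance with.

2, 4, 7

1. managers with responsible-vendor certification 6 ≥ 3 → met
2. hours-of-sale posting absent → not met
3. condition 'sells for on-premises consumption' holds; excise tax bond $100,000 ≥ $90,000 → met
4. excise tax filing 64 days ago vs limit 60 → not met
5. employees with server-training certification 13 ≥ 7 → met
6. liquor liability coverage $1,025,000 ≥ $975,000 → met
7. pregnancy warning notice absent → not met
Not met: 2, 4, 7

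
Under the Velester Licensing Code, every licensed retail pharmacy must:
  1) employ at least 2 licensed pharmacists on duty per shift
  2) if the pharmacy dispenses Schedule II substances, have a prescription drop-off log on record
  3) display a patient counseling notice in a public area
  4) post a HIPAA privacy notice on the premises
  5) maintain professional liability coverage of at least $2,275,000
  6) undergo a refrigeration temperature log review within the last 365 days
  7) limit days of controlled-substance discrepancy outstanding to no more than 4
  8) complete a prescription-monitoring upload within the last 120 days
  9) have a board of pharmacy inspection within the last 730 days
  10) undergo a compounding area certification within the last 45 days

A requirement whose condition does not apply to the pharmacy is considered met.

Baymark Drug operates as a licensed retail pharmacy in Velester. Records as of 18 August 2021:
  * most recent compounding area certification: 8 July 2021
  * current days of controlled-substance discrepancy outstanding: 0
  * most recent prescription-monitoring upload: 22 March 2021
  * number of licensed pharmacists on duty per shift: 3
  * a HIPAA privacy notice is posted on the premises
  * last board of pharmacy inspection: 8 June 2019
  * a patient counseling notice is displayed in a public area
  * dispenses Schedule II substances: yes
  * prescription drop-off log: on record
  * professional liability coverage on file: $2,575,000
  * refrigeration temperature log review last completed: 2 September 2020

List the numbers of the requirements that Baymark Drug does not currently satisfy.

8, 9

1. licensed pharmacists on duty per shift 3 ≥ 2 → met
2. condition 'dispenses Schedule II substances' holds; prescription drop-off log present → met
3. patient counseling notice present → met
4. HIPAA privacy notice present → met
5. professional liability coverage $2,575,000 ≥ $2,275,000 → met
6. refrigeration temperature log review 350 days ago vs limit 365 → met
7. days of controlled-substance discrepancy outstanding 0 ≤ 4 → met
8. prescription-monitoring upload 149 days ago vs limit 120 → not met
9. board of pharmacy inspection 802 days ago vs limit 730 → not met
10. compounding area certification 41 days ago vs limit 45 → met
Not met: 8, 9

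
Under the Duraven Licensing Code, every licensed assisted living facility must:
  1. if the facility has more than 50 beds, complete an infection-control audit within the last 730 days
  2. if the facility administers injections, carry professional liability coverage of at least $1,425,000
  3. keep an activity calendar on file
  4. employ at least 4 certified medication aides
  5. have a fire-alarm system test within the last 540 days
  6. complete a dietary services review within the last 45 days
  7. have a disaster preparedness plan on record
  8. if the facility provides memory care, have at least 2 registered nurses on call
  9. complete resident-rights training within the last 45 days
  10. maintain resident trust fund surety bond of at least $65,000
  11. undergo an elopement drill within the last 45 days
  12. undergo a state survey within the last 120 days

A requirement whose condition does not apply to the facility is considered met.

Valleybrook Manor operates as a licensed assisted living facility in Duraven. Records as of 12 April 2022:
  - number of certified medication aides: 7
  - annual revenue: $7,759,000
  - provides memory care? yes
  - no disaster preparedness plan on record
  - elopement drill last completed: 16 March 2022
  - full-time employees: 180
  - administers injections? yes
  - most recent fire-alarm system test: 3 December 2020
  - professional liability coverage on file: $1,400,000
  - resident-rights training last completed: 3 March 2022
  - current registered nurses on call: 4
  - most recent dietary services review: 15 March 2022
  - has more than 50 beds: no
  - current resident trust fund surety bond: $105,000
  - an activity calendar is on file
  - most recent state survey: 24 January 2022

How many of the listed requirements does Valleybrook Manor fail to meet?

2

1. condition 'has more than 50 beds' does not hold → requirement n/a → met
2. condition 'administers injections' holds; professional liability coverage $1,400,000 < $1,425,000 → not met
3. activity calendar present → met
4. certified medication aides 7 ≥ 4 → met
5. fire-alarm system test 495 days ago vs limit 540 → met
6. dietary services review 28 days ago vs limit 45 → met
7. disaster preparedness plan absent → not met
8. condition 'provides memory care' holds; registered nurses on call 4 ≥ 2 → met
9. resident-rights training 40 days ago vs limit 45 → met
10. resident trust fund surety bond $105,000 ≥ $65,000 → met
11. elopement drill 27 days ago vs limit 45 → met
12. state survey 78 days ago vs limit 120 → met
Not met: 2 of 12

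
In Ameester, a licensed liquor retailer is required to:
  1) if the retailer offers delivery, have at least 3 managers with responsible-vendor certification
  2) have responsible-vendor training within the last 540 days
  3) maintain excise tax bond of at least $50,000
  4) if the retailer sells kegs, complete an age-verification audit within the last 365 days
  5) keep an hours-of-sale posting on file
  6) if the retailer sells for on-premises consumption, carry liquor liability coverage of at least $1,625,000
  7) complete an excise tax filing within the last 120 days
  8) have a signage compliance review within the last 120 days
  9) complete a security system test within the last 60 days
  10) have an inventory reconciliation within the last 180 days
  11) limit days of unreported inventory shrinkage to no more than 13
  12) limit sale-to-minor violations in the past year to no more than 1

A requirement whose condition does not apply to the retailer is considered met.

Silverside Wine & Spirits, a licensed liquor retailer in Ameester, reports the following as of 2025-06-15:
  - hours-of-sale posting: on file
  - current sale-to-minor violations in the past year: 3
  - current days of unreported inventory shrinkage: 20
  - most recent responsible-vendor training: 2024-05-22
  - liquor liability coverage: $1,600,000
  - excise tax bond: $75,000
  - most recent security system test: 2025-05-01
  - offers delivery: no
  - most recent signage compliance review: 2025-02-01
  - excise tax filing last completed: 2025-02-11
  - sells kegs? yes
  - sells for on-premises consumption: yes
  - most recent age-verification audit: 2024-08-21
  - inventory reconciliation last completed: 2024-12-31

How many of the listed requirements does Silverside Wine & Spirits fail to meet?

1. condition 'offers delivery' does not hold → requirement n/a → met
2. responsible-vendor training 389 days ago vs limit 540 → met
3. excise tax bond $75,000 ≥ $50,000 → met
4. condition 'sells kegs' holds; age-verification audit 298 days ago vs limit 365 → met
5. hours-of-sale posting present → met
6. condition 'sells for on-premises consumption' holds; liquor liability coverage $1,600,000 < $1,625,000 → not met
7. excise tax filing 124 days ago vs limit 120 → not met
8. signage compliance review 134 days ago vs limit 120 → not met
9. security system test 45 days ago vs limit 60 → met
10. inventory reconciliation 166 days ago vs limit 180 → met
11. days of unreported inventory shrinkage 20 > 13 → not met
12. sale-to-minor violations in the past year 3 > 1 → not met
Not met: 5 of 12

5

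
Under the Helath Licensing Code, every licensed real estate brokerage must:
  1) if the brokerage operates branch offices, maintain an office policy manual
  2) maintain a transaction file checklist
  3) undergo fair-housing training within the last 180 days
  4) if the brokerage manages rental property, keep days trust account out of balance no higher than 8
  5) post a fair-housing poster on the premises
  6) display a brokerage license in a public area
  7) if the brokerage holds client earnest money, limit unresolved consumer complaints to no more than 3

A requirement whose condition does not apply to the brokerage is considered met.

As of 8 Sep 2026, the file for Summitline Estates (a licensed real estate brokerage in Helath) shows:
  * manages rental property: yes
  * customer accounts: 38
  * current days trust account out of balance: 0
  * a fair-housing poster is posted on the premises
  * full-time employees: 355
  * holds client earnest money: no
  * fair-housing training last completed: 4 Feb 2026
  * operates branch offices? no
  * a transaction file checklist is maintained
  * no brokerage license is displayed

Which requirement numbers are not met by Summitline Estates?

3, 6

1. condition 'operates branch offices' does not hold → requirement n/a → met
2. transaction file checklist present → met
3. fair-housing training 216 days ago vs limit 180 → not met
4. condition 'manages rental property' holds; days trust account out of balance 0 ≤ 8 → met
5. fair-housing poster present → met
6. brokerage license absent → not met
7. condition 'holds client earnest money' does not hold → requirement n/a → met
Not met: 3, 6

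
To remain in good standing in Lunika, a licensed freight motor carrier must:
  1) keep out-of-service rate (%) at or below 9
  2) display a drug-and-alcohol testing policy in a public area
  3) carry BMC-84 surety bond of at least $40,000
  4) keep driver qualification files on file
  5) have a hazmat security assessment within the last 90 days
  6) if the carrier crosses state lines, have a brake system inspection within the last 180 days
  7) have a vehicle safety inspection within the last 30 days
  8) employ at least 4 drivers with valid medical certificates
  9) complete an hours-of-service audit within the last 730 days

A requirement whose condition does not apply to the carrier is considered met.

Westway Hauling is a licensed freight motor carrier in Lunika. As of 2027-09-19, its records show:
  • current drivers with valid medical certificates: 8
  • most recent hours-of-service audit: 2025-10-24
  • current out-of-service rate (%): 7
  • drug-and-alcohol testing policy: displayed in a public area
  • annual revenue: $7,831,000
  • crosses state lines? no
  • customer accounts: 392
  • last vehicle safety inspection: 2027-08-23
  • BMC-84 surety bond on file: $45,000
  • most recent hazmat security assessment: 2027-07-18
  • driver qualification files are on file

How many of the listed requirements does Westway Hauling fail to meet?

0

1. out-of-service rate (%) 7 ≤ 9 → met
2. drug-and-alcohol testing policy present → met
3. BMC-84 surety bond $45,000 ≥ $40,000 → met
4. driver qualification files present → met
5. hazmat security assessment 63 days ago vs limit 90 → met
6. condition 'crosses state lines' does not hold → requirement n/a → met
7. vehicle safety inspection 27 days ago vs limit 30 → met
8. drivers with valid medical certificates 8 ≥ 4 → met
9. hours-of-service audit 695 days ago vs limit 730 → met
Not met: 0 of 9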